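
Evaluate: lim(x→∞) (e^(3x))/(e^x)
This is an ∞/∞ indeterminate form.

Apply L'Hôpital's rule: differentiate numerator and denominator separately.
  f(x) = e^(3·x)   ⇒   f'(x) = 3·e^(3·x)
  g(x) = e^(x)   ⇒   g'(x) = e^(x)
  lim(x→∞) f'(x)/g'(x) = lim(x→∞) (3·e^(3·x))/(e^(x))
  = ∞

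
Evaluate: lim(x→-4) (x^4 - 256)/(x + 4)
This is a standard limit.

Factor or rationalize the expression:
  lim(x→-4) (x^4 - 256)/(x + 4) = -256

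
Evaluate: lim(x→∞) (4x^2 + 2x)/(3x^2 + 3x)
This is an ∞/∞ indeterminate form.

Apply L'Hôpital's rule: differentiate numerator and denominator separately.
  f(x) = 4·x^2 + 2·x   ⇒   f'(x) = 8·x + 2
  g(x) = 3·x^2 + 3·x   ⇒   g'(x) = 6·x + 3
  lim(x→∞) f'(x)/g'(x) = lim(x→∞) (8·x + 2)/(6·x + 3)
  = 4/3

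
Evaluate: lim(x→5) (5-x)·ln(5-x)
This is a 0·∞ indeterminate form.

Rewrite 0·∞ as a quotient (0/0 or ∞/∞ form), then apply L'Hôpital's rule:
  lim(x→5) (5-x)·ln(5-x) = 0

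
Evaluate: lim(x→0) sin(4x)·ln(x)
This is a 0·∞ indeterminate form.

Rewrite 0·∞ as a quotient (0/0 or ∞/∞ form), then apply L'Hôpital's rule:
  lim(x→0) sin(4x)·ln(x) = 0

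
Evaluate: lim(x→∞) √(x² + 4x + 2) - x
This is an ∞-∞ indeterminate form.

Combine fractions or rationalize to convert ∞-∞ to 0/0 form:
  lim(x→∞) √(x² + 4x + 2) - x = 2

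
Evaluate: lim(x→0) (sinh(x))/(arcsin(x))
This is a 0/0 indeterminate form.

Apply L'Hôpital's rule: differentiate numerator and denominator separately.
  f(x) = sinh(x)   ⇒   f'(x) = cosh(x)
  g(x) = asin(x)   ⇒   g'(x) = 1/sqrt(1 - x^2)
  lim(x→0) f'(x)/g'(x) = lim(x→0) (cosh(x))/(1/sqrt(1 - x^2))
  = 1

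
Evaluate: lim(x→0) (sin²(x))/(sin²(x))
This is a 0/0 indeterminate form.

Apply L'Hôpital's rule: differentiate numerator and denominator separately.
  f(x) = sin(x)^2   ⇒   f'(x) = 2·sin(x)·cos(x)
  g(x) = sin(x)^2   ⇒   g'(x) = 2·sin(x)·cos(x)
  lim(x→0) f'(x)/g'(x) = lim(x→0) (2·sin(x)·cos(x))/(2·sin(x)·cos(x))
  = 1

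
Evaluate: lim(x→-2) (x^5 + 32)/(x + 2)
This is a standard limit.

Factor or rationalize the expression:
  lim(x→-2) (x^5 + 32)/(x + 2) = 80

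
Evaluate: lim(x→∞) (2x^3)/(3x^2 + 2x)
This is an ∞/∞ indeterminate form.

Apply L'Hôpital's rule: differentiate numerator and denominator separately.
  f(x) = 2·x^3   ⇒   f'(x) = 6·x^2
  g(x) = 3·x^2 + 2·x   ⇒   g'(x) = 6·x + 2
  lim(x→∞) f'(x)/g'(x) = lim(x→∞) (6·x^2)/(6·x + 2)
  = ∞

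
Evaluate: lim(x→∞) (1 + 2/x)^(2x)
This is an exponential indeterminate form.

For exponential indeterminate forms, take the natural log:
  Let L = lim(x→∞) (1 + 2/x)^(2x)
  Then ln(L) = lim(x→∞) [exponent × ln(base)]
  Evaluate using L'Hôpital or standard limits, then exponentiate.
  L = e^(4)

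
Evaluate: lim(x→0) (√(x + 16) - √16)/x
This is a standard limit.

Factor or rationalize the expression:
  lim(x→0) (√(x + 16) - √16)/x = 1/8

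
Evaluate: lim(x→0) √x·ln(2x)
This is a 0·∞ indeterminate form.

Rewrite 0·∞ as a quotient (0/0 or ∞/∞ form), then apply L'Hôpital's rule:
  lim(x→0) √x·ln(2x) = 0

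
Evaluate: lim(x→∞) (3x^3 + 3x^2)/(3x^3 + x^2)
This is an ∞/∞ indeterminate form.

Apply L'Hôpital's rule: differentiate numerator and denominator separately.
  f(x) = 3·x^3 + 3·x^2   ⇒   f'(x) = 9·x^2 + 6·x
  g(x) = 3·x^3 + x^2   ⇒   g'(x) = 9·x^2 + 2·x
  lim(x→∞) f'(x)/g'(x) = lim(x→∞) (9·x^2 + 6·x)/(9·x^2 + 2·x)
  = 1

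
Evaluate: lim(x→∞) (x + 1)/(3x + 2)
This is an ∞/∞ indeterminate form.

Apply L'Hôpital's rule: differentiate numerator and denominator separately.
  f(x) = x + 1   ⇒   f'(x) = 1
  g(x) = 3·x + 2   ⇒   g'(x) = 3
  lim(x→∞) f'(x)/g'(x) = lim(x→∞) (1)/(3)
  = 1/3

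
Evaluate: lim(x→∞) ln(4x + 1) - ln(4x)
This is an ∞-∞ indeterminate form.

Combine fractions or rationalize to convert ∞-∞ to 0/0 form:
  lim(x→∞) ln(4x + 1) - ln(4x) = 0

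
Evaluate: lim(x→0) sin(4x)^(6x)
This is an exponential indeterminate form.

For exponential indeterminate forms, take the natural log:
  Let L = lim(x→0) sin(4x)^(6x)
  Then ln(L) = lim(x→0) [exponent × ln(base)]
  Evaluate using L'Hôpital or standard limits, then exponentiate.
  L = 1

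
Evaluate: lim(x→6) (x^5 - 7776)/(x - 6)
This is a standard limit.

Factor or rationalize the expression:
  lim(x→6) (x^5 - 7776)/(x - 6) = 6480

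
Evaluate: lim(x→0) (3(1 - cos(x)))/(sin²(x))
This is a 0/0 indeterminate form.

Apply L'Hôpital's rule: differentiate numerator and denominator separately.
  f(x) = 3 - 3·cos(x)   ⇒   f'(x) = 3·sin(x)
  g(x) = sin(x)^2   ⇒   g'(x) = 2·sin(x)·cos(x)
  lim(x→0) f'(x)/g'(x) = lim(x→0) (3·sin(x))/(2·sin(x)·cos(x))
  = 3/2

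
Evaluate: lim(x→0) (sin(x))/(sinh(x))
This is a 0/0 indeterminate form.

Apply L'Hôpital's rule: differentiate numerator and denominator separately.
  f(x) = sin(x)   ⇒   f'(x) = cos(x)
  g(x) = sinh(x)   ⇒   g'(x) = cosh(x)
  lim(x→0) f'(x)/g'(x) = lim(x→0) (cos(x))/(cosh(x))
  = 1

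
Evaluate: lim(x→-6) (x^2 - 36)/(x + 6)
This is a standard limit.

Factor or rationalize the expression:
  lim(x→-6) (x^2 - 36)/(x + 6) = -12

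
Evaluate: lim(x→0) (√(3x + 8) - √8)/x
This is a standard limit.

Factor or rationalize the expression:
  lim(x→0) (√(3x + 8) - √8)/x = 3·sqrt(2)/8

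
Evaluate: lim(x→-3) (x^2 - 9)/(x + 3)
This is a standard limit.

Factor or rationalize the expression:
  lim(x→-3) (x^2 - 9)/(x + 3) = -6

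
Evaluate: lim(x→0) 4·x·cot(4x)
This is a 0·∞ indeterminate form.

Rewrite 0·∞ as a quotient (0/0 or ∞/∞ form), then apply L'Hôpital's rule:
  lim(x→0) 4·x·cot(4x) = 1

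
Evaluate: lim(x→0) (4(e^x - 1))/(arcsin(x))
This is a 0/0 indeterminate form.

Apply L'Hôpital's rule: differentiate numerator and denominator separately.
  f(x) = 4·e^(x) - 4   ⇒   f'(x) = 4·e^(x)
  g(x) = asin(x)   ⇒   g'(x) = 1/sqrt(1 - x^2)
  lim(x→0) f'(x)/g'(x) = lim(x→0) (4·e^(x))/(1/sqrt(1 - x^2))
  = 4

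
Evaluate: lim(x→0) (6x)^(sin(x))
This is an exponential indeterminate form.

For exponential indeterminate forms, take the natural log:
  Let L = lim(x→0) (6x)^(sin(x))
  Then ln(L) = lim(x→0) [exponent × ln(base)]
  Evaluate using L'Hôpital or standard limits, then exponentiate.
  L = 1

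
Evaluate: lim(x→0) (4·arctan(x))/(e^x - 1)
This is a 0/0 indeterminate form.

Apply L'Hôpital's rule: differentiate numerator and denominator separately.
  f(x) = 4·atan(x)   ⇒   f'(x) = 4/(x^2 + 1)
  g(x) = e^(x) - 1   ⇒   g'(x) = e^(x)
  lim(x→0) f'(x)/g'(x) = lim(x→0) (4/(x^2 + 1))/(e^(x))
  = 4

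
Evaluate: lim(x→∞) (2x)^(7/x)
This is an exponential indeterminate form.

For exponential indeterminate forms, take the natural log:
  Let L = lim(x→∞) (2x)^(7/x)
  Then ln(L) = lim(x→∞) [exponent × ln(base)]
  Evaluate using L'Hôpital or standard limits, then exponentiate.
  L = 1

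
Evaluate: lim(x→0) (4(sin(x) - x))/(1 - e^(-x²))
This is a 0/0 indeterminate form.

Apply L'Hôpital's rule: differentiate numerator and denominator separately.
  f(x) = -4·x + 4·sin(x)   ⇒   f'(x) = 4·cos(x) - 4
  g(x) = 1 - e^(-x^2)   ⇒   g'(x) = 2·x·e^(-x^2)
  lim(x→0) f'(x)/g'(x) = lim(x→0) (4·cos(x) - 4)/(2·x·e^(-x^2))
  = 0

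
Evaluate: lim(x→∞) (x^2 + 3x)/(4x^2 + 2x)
This is an ∞/∞ indeterminate form.

Apply L'Hôpital's rule: differentiate numerator and denominator separately.
  f(x) = x^2 + 3·x   ⇒   f'(x) = 2·x + 3
  g(x) = 4·x^2 + 2·x   ⇒   g'(x) = 8·x + 2
  lim(x→∞) f'(x)/g'(x) = lim(x→∞) (2·x + 3)/(8·x + 2)
  = 1/4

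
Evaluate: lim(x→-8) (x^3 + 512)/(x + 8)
This is a standard limit.

Factor or rationalize the expression:
  lim(x→-8) (x^3 + 512)/(x + 8) = 192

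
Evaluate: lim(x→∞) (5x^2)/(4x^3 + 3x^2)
This is an ∞/∞ indeterminate form.

Apply L'Hôpital's rule: differentiate numerator and denominator separately.
  f(x) = 5·x^2   ⇒   f'(x) = 10·x
  g(x) = 4·x^3 + 3·x^2   ⇒   g'(x) = 12·x^2 + 6·x
  lim(x→∞) f'(x)/g'(x) = lim(x→∞) (10·x)/(12·x^2 + 6·x)
  = 0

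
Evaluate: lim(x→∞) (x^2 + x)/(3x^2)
This is an ∞/∞ indeterminate form.

Apply L'Hôpital's rule: differentiate numerator and denominator separately.
  f(x) = x^2 + x   ⇒   f'(x) = 2·x + 1
  g(x) = 3·x^2   ⇒   g'(x) = 6·x
  lim(x→∞) f'(x)/g'(x) = lim(x→∞) (2·x + 1)/(6·x)
  = 1/3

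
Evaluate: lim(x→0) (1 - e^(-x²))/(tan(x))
This is a 0/0 indeterminate form.

Apply L'Hôpital's rule: differentiate numerator and denominator separately.
  f(x) = 1 - e^(-x^2)   ⇒   f'(x) = 2·x·e^(-x^2)
  g(x) = tan(x)   ⇒   g'(x) = tan(x)^2 + 1
  lim(x→0) f'(x)/g'(x) = lim(x→0) (2·x·e^(-x^2))/(tan(x)^2 + 1)
  = 0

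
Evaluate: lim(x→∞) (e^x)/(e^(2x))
This is an ∞/∞ indeterminate form.

Apply L'Hôpital's rule: differentiate numerator and denominator separately.
  f(x) = e^(x)   ⇒   f'(x) = e^(x)
  g(x) = e^(2·x)   ⇒   g'(x) = 2·e^(2·x)
  lim(x→∞) f'(x)/g'(x) = lim(x→∞) (e^(x))/(2·e^(2·x))
  = 0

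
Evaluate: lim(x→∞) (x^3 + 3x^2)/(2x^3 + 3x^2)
This is an ∞/∞ indeterminate form.

Apply L'Hôpital's rule: differentiate numerator and denominator separately.
  f(x) = x^3 + 3·x^2   ⇒   f'(x) = 3·x^2 + 6·x
  g(x) = 2·x^3 + 3·x^2   ⇒   g'(x) = 6·x^2 + 6·x
  lim(x→∞) f'(x)/g'(x) = lim(x→∞) (3·x^2 + 6·x)/(6·x^2 + 6·x)
  = 1/2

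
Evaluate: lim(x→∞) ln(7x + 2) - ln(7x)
This is an ∞-∞ indeterminate form.

Combine fractions or rationalize to convert ∞-∞ to 0/0 form:
  lim(x→∞) ln(7x + 2) - ln(7x) = 0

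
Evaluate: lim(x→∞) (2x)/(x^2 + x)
This is an ∞/∞ indeterminate form.

Apply L'Hôpital's rule: differentiate numerator and denominator separately.
  f(x) = 2·x   ⇒   f'(x) = 2
  g(x) = x^2 + x   ⇒   g'(x) = 2·x + 1
  lim(x→∞) f'(x)/g'(x) = lim(x→∞) (2)/(2·x + 1)
  = 0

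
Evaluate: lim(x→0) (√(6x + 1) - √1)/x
This is a standard limit.

Factor or rationalize the expression:
  lim(x→0) (√(6x + 1) - √1)/x = 3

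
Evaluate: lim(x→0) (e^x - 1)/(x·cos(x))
This is a 0/0 indeterminate form.

Apply L'Hôpital's rule: differentiate numerator and denominator separately.
  f(x) = e^(x) - 1   ⇒   f'(x) = e^(x)
  g(x) = x·cos(x)   ⇒   g'(x) = -x·sin(x) + cos(x)
  lim(x→0) f'(x)/g'(x) = lim(x→0) (e^(x))/(-x·sin(x) + cos(x))
  = 1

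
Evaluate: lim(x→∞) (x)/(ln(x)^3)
This is an ∞/∞ indeterminate form.

Apply L'Hôpital's rule: differentiate numerator and denominator separately.
  f(x) = x   ⇒   f'(x) = 1
  g(x) = ln(x)^3   ⇒   g'(x) = 3·ln(x)^2/x
  lim(x→∞) f'(x)/g'(x) = lim(x→∞) (1)/(3·ln(x)^2/x)
  = ∞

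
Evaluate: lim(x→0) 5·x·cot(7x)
This is a 0·∞ indeterminate form.

Rewrite 0·∞ as a quotient (0/0 or ∞/∞ form), then apply L'Hôpital's rule:
  lim(x→0) 5·x·cot(7x) = 5/7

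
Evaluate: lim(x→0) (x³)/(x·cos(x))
This is a 0/0 indeterminate form.

Apply L'Hôpital's rule: differentiate numerator and denominator separately.
  f(x) = x^3   ⇒   f'(x) = 3·x^2
  g(x) = x·cos(x)   ⇒   g'(x) = -x·sin(x) + cos(x)
  lim(x→0) f'(x)/g'(x) = lim(x→0) (3·x^2)/(-x·sin(x) + cos(x))
  = 0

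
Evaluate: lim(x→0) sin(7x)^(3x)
This is an exponential indeterminate form.

For exponential indeterminate forms, take the natural log:
  Let L = lim(x→0) sin(7x)^(3x)
  Then ln(L) = lim(x→0) [exponent × ln(base)]
  Evaluate using L'Hôpital or standard limits, then exponentiate.
  L = 1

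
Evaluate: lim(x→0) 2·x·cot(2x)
This is a 0·∞ indeterminate form.

Rewrite 0·∞ as a quotient (0/0 or ∞/∞ form), then apply L'Hôpital's rule:
  lim(x→0) 2·x·cot(2x) = 1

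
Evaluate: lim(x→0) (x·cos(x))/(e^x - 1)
This is a 0/0 indeterminate form.

Apply L'Hôpital's rule: differentiate numerator and denominator separately.
  f(x) = x·cos(x)   ⇒   f'(x) = -x·sin(x) + cos(x)
  g(x) = e^(x) - 1   ⇒   g'(x) = e^(x)
  lim(x→0) f'(x)/g'(x) = lim(x→0) (-x·sin(x) + cos(x))/(e^(x))
  = 1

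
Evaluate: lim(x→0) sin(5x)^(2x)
This is an exponential indeterminate form.

For exponential indeterminate forms, take the natural log:
  Let L = lim(x→0) sin(5x)^(2x)
  Then ln(L) = lim(x→0) [exponent × ln(base)]
  Evaluate using L'Hôpital or standard limits, then exponentiate.
  L = 1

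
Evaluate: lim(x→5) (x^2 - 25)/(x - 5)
This is a standard limit.

Factor or rationalize the expression:
  lim(x→5) (x^2 - 25)/(x - 5) = 10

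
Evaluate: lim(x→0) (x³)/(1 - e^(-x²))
This is a 0/0 indeterminate form.

Apply L'Hôpital's rule: differentiate numerator and denominator separately.
  f(x) = x^3   ⇒   f'(x) = 3·x^2
  g(x) = 1 - e^(-x^2)   ⇒   g'(x) = 2·x·e^(-x^2)
  lim(x→0) f'(x)/g'(x) = lim(x→0) (3·x^2)/(2·x·e^(-x^2))
  = 0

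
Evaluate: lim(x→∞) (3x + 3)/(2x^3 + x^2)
This is an ∞/∞ indeterminate form.

Apply L'Hôpital's rule: differentiate numerator and denominator separately.
  f(x) = 3·x + 3   ⇒   f'(x) = 3
  g(x) = 2·x^3 + x^2   ⇒   g'(x) = 6·x^2 + 2·x
  lim(x→∞) f'(x)/g'(x) = lim(x→∞) (3)/(6·x^2 + 2·x)
  = 0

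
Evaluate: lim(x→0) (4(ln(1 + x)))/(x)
This is a 0/0 indeterminate form.

Apply L'Hôpital's rule: differentiate numerator and denominator separately.
  f(x) = 4·ln(x + 1)   ⇒   f'(x) = 4/(x + 1)
  g(x) = x   ⇒   g'(x) = 1
  lim(x→0) f'(x)/g'(x) = lim(x→0) (4/(x + 1))/(1)
  = 4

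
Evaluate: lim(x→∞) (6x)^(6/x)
This is an exponential indeterminate form.

For exponential indeterminate forms, take the natural log:
  Let L = lim(x→∞) (6x)^(6/x)
  Then ln(L) = lim(x→∞) [exponent × ln(base)]
  Evaluate using L'Hôpital or standard limits, then exponentiate.
  L = 1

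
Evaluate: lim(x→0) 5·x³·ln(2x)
This is a 0·∞ indeterminate form.

Rewrite 0·∞ as a quotient (0/0 or ∞/∞ form), then apply L'Hôpital's rule:
  lim(x→0) 5·x³·ln(2x) = 0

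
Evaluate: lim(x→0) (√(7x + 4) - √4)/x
This is a standard limit.

Factor or rationalize the expression:
  lim(x→0) (√(7x + 4) - √4)/x = 7/4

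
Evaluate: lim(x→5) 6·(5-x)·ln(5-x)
This is a 0·∞ indeterminate form.

Rewrite 0·∞ as a quotient (0/0 or ∞/∞ form), then apply L'Hôpital's rule:
  lim(x→5) 6·(5-x)·ln(5-x) = 0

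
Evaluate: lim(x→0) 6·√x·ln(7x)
This is a 0·∞ indeterminate form.

Rewrite 0·∞ as a quotient (0/0 or ∞/∞ form), then apply L'Hôpital's rule:
  lim(x→0) 6·√x·ln(7x) = 0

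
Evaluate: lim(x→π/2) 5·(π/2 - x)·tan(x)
This is a 0·∞ indeterminate form.

Rewrite 0·∞ as a quotient (0/0 or ∞/∞ form), then apply L'Hôpital's rule:
  lim(x→π/2) 5·(π/2 - x)·tan(x) = 5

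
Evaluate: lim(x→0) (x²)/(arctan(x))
This is a 0/0 indeterminate form.

Apply L'Hôpital's rule: differentiate numerator and denominator separately.
  f(x) = x^2   ⇒   f'(x) = 2·x
  g(x) = atan(x)   ⇒   g'(x) = 1/(x^2 + 1)
  lim(x→0) f'(x)/g'(x) = lim(x→0) (2·x)/(1/(x^2 + 1))
  = 0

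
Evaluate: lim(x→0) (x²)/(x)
This is a 0/0 indeterminate form.

Apply L'Hôpital's rule: differentiate numerator and denominator separately.
  f(x) = x^2   ⇒   f'(x) = 2·x
  g(x) = x   ⇒   g'(x) = 1
  lim(x→0) f'(x)/g'(x) = lim(x→0) (2·x)/(1)
  = 0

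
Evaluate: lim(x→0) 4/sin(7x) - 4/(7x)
This is an ∞-∞ indeterminate form.

Combine fractions or rationalize to convert ∞-∞ to 0/0 form:
  lim(x→0) 4/sin(7x) - 4/(7x) = 0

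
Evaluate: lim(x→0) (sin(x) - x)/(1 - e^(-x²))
This is a 0/0 indeterminate form.

Apply L'Hôpital's rule: differentiate numerator and denominator separately.
  f(x) = -x + sin(x)   ⇒   f'(x) = cos(x) - 1
  g(x) = 1 - e^(-x^2)   ⇒   g'(x) = 2·x·e^(-x^2)
  lim(x→0) f'(x)/g'(x) = lim(x→0) (cos(x) - 1)/(2·x·e^(-x^2))
  = 0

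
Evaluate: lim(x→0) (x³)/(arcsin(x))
This is a 0/0 indeterminate form.

Apply L'Hôpital's rule: differentiate numerator and denominator separately.
  f(x) = x^3   ⇒   f'(x) = 3·x^2
  g(x) = asin(x)   ⇒   g'(x) = 1/sqrt(1 - x^2)
  lim(x→0) f'(x)/g'(x) = lim(x→0) (3·x^2)/(1/sqrt(1 - x^2))
  = 0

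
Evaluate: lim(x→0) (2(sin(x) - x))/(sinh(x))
This is a 0/0 indeterminate form.

Apply L'Hôpital's rule: differentiate numerator and denominator separately.
  f(x) = -2·x + 2·sin(x)   ⇒   f'(x) = 2·cos(x) - 2
  g(x) = sinh(x)   ⇒   g'(x) = cosh(x)
  lim(x→0) f'(x)/g'(x) = lim(x→0) (2·cos(x) - 2)/(cosh(x))
  = 0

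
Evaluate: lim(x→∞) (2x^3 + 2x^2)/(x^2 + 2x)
This is an ∞/∞ indeterminate form.

Apply L'Hôpital's rule: differentiate numerator and denominator separately.
  f(x) = 2·x^3 + 2·x^2   ⇒   f'(x) = 6·x^2 + 4·x
  g(x) = x^2 + 2·x   ⇒   g'(x) = 2·x + 2
  lim(x→∞) f'(x)/g'(x) = lim(x→∞) (6·x^2 + 4·x)/(2·x + 2)
  = ∞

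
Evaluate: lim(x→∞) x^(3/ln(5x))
This is an exponential indeterminate form.

For exponential indeterminate forms, take the natural log:
  Let L = lim(x→∞) x^(3/ln(5x))
  Then ln(L) = lim(x→∞) [exponent × ln(base)]
  Evaluate using L'Hôpital or standard limits, then exponentiate.
  L = e^(3)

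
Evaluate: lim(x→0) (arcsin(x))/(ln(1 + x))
This is a 0/0 indeterminate form.

Apply L'Hôpital's rule: differentiate numerator and denominator separately.
  f(x) = asin(x)   ⇒   f'(x) = 1/sqrt(1 - x^2)
  g(x) = ln(x + 1)   ⇒   g'(x) = 1/(x + 1)
  lim(x→0) f'(x)/g'(x) = lim(x→0) (1/sqrt(1 - x^2))/(1/(x + 1))
  = 1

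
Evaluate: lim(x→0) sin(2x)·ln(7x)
This is a 0·∞ indeterminate form.

Rewrite 0·∞ as a quotient (0/0 or ∞/∞ form), then apply L'Hôpital's rule:
  lim(x→0) sin(2x)·ln(7x) = 0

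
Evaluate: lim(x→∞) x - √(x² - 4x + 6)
This is an ∞-∞ indeterminate form.

Combine fractions or rationalize to convert ∞-∞ to 0/0 form:
  lim(x→∞) x - √(x² - 4x + 6) = 2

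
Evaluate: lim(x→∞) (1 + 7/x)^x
This is an exponential indeterminate form.

For exponential indeterminate forms, take the natural log:
  Let L = lim(x→∞) (1 + 7/x)^x
  Then ln(L) = lim(x→∞) [exponent × ln(base)]
  Evaluate using L'Hôpital or standard limits, then exponentiate.
  L = e^(7)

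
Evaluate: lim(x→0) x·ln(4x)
This is a 0·∞ indeterminate form.

Rewrite 0·∞ as a quotient (0/0 or ∞/∞ form), then apply L'Hôpital's rule:
  lim(x→0) x·ln(4x) = 0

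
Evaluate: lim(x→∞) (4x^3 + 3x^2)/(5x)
This is an ∞/∞ indeterminate form.

Apply L'Hôpital's rule: differentiate numerator and denominator separately.
  f(x) = 4·x^3 + 3·x^2   ⇒   f'(x) = 12·x^2 + 6·x
  g(x) = 5·x   ⇒   g'(x) = 5
  lim(x→∞) f'(x)/g'(x) = lim(x→∞) (12·x^2 + 6·x)/(5)
  = ∞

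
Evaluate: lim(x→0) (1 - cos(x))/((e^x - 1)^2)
This is a 0/0 indeterminate form.

Apply L'Hôpital's rule: differentiate numerator and denominator separately.
  f(x) = 1 - cos(x)   ⇒   f'(x) = sin(x)
  g(x) = (e^(x) - 1)^2   ⇒   g'(x) = 2·(e^(x) - 1)·e^(x)
  lim(x→0) f'(x)/g'(x) = lim(x→0) (sin(x))/(2·(e^(x) - 1)·e^(x))
  = 1/2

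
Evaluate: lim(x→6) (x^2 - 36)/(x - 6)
This is a standard limit.

Factor or rationalize the expression:
  lim(x→6) (x^2 - 36)/(x - 6) = 12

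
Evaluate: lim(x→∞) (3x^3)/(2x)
This is an ∞/∞ indeterminate form.

Apply L'Hôpital's rule: differentiate numerator and denominator separately.
  f(x) = 3·x^3   ⇒   f'(x) = 9·x^2
  g(x) = 2·x   ⇒   g'(x) = 2
  lim(x→∞) f'(x)/g'(x) = lim(x→∞) (9·x^2)/(2)
  = ∞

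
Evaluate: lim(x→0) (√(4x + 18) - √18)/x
This is a standard limit.

Factor or rationalize the expression:
  lim(x→0) (√(4x + 18) - √18)/x = sqrt(2)/3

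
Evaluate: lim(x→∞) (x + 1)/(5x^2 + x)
This is an ∞/∞ indeterminate form.

Apply L'Hôpital's rule: differentiate numerator and denominator separately.
  f(x) = x + 1   ⇒   f'(x) = 1
  g(x) = 5·x^2 + x   ⇒   g'(x) = 10·x + 1
  lim(x→∞) f'(x)/g'(x) = lim(x→∞) (1)/(10·x + 1)
  = 0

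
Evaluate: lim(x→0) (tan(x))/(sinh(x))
This is a 0/0 indeterminate form.

Apply L'Hôpital's rule: differentiate numerator and denominator separately.
  f(x) = tan(x)   ⇒   f'(x) = tan(x)^2 + 1
  g(x) = sinh(x)   ⇒   g'(x) = cosh(x)
  lim(x→0) f'(x)/g'(x) = lim(x→0) (tan(x)^2 + 1)/(cosh(x))
  = 1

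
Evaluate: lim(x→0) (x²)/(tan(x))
This is a 0/0 indeterminate form.

Apply L'Hôpital's rule: differentiate numerator and denominator separately.
  f(x) = x^2   ⇒   f'(x) = 2·x
  g(x) = tan(x)   ⇒   g'(x) = tan(x)^2 + 1
  lim(x→0) f'(x)/g'(x) = lim(x→0) (2·x)/(tan(x)^2 + 1)
  = 0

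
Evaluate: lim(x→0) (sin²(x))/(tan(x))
This is a 0/0 indeterminate form.

Apply L'Hôpital's rule: differentiate numerator and denominator separately.
  f(x) = sin(x)^2   ⇒   f'(x) = 2·sin(x)·cos(x)
  g(x) = tan(x)   ⇒   g'(x) = tan(x)^2 + 1
  lim(x→0) f'(x)/g'(x) = lim(x→0) (2·sin(x)·cos(x))/(tan(x)^2 + 1)
  = 0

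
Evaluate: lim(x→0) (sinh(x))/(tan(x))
This is a 0/0 indeterminate form.

Apply L'Hôpital's rule: differentiate numerator and denominator separately.
  f(x) = sinh(x)   ⇒   f'(x) = cosh(x)
  g(x) = tan(x)   ⇒   g'(x) = tan(x)^2 + 1
  lim(x→0) f'(x)/g'(x) = lim(x→0) (cosh(x))/(tan(x)^2 + 1)
  = 1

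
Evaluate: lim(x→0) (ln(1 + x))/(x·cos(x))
This is a 0/0 indeterminate form.

Apply L'Hôpital's rule: differentiate numerator and denominator separately.
  f(x) = ln(x + 1)   ⇒   f'(x) = 1/(x + 1)
  g(x) = x·cos(x)   ⇒   g'(x) = -x·sin(x) + cos(x)
  lim(x→0) f'(x)/g'(x) = lim(x→0) (1/(x + 1))/(-x·sin(x) + cos(x))
  = 1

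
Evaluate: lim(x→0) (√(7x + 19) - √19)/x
This is a standard limit.

Factor or rationalize the expression:
  lim(x→0) (√(7x + 19) - √19)/x = 7·sqrt(19)/38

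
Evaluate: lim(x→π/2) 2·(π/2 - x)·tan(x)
This is a 0·∞ indeterminate form.

Rewrite 0·∞ as a quotient (0/0 or ∞/∞ form), then apply L'Hôpital's rule:
  lim(x→π/2) 2·(π/2 - x)·tan(x) = 2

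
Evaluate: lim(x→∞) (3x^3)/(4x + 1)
This is an ∞/∞ indeterminate form.

Apply L'Hôpital's rule: differentiate numerator and denominator separately.
  f(x) = 3·x^3   ⇒   f'(x) = 9·x^2
  g(x) = 4·x + 1   ⇒   g'(x) = 4
  lim(x→∞) f'(x)/g'(x) = lim(x→∞) (9·x^2)/(4)
  = ∞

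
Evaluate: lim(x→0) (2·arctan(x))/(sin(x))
This is a 0/0 indeterminate form.

Apply L'Hôpital's rule: differentiate numerator and denominator separately.
  f(x) = 2·atan(x)   ⇒   f'(x) = 2/(x^2 + 1)
  g(x) = sin(x)   ⇒   g'(x) = cos(x)
  lim(x→0) f'(x)/g'(x) = lim(x→0) (2/(x^2 + 1))/(cos(x))
  = 2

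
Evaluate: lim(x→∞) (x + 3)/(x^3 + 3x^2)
This is an ∞/∞ indeterminate form.

Apply L'Hôpital's rule: differentiate numerator and denominator separately.
  f(x) = x + 3   ⇒   f'(x) = 1
  g(x) = x^3 + 3·x^2   ⇒   g'(x) = 3·x^2 + 6·x
  lim(x→∞) f'(x)/g'(x) = lim(x→∞) (1)/(3·x^2 + 6·x)
  = 0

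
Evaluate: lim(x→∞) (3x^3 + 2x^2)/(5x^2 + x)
This is an ∞/∞ indeterminate form.

Apply L'Hôpital's rule: differentiate numerator and denominator separately.
  f(x) = 3·x^3 + 2·x^2   ⇒   f'(x) = 9·x^2 + 4·x
  g(x) = 5·x^2 + x   ⇒   g'(x) = 10·x + 1
  lim(x→∞) f'(x)/g'(x) = lim(x→∞) (9·x^2 + 4·x)/(10·x + 1)
  = ∞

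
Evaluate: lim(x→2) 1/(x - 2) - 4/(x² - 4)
This is an ∞-∞ indeterminate form.

Combine fractions or rationalize to convert ∞-∞ to 0/0 form:
  lim(x→2) 1/(x - 2) - 4/(x² - 4) = 1/4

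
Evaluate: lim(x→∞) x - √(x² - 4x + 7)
This is an ∞-∞ indeterminate form.

Combine fractions or rationalize to convert ∞-∞ to 0/0 form:
  lim(x→∞) x - √(x² - 4x + 7) = 2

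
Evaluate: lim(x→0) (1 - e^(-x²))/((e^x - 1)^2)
This is a 0/0 indeterminate form.

Apply L'Hôpital's rule: differentiate numerator and denominator separately.
  f(x) = 1 - e^(-x^2)   ⇒   f'(x) = 2·x·e^(-x^2)
  g(x) = (e^(x) - 1)^2   ⇒   g'(x) = 2·(e^(x) - 1)·e^(x)
  lim(x→0) f'(x)/g'(x) = lim(x→0) (2·x·e^(-x^2))/(2·(e^(x) - 1)·e^(x))
  = 1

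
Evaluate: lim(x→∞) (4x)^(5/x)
This is an exponential indeterminate form.

For exponential indeterminate forms, take the natural log:
  Let L = lim(x→∞) (4x)^(5/x)
  Then ln(L) = lim(x→∞) [exponent × ln(base)]
  Evaluate using L'Hôpital or standard limits, then exponentiate.
  L = 1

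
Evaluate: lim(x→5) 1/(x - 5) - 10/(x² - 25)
This is an ∞-∞ indeterminate form.

Combine fractions or rationalize to convert ∞-∞ to 0/0 form:
  lim(x→5) 1/(x - 5) - 10/(x² - 25) = 1/10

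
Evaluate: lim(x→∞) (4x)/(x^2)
This is an ∞/∞ indeterminate form.

Apply L'Hôpital's rule: differentiate numerator and denominator separately.
  f(x) = 4·x   ⇒   f'(x) = 4
  g(x) = x^2   ⇒   g'(x) = 2·x
  lim(x→∞) f'(x)/g'(x) = lim(x→∞) (4)/(2·x)
  = 0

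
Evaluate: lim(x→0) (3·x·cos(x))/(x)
This is a 0/0 indeterminate form.

Apply L'Hôpital's rule: differentiate numerator and denominator separately.
  f(x) = 3·x·cos(x)   ⇒   f'(x) = -3·x·sin(x) + 3·cos(x)
  g(x) = x   ⇒   g'(x) = 1
  lim(x→0) f'(x)/g'(x) = lim(x→0) (-3·x·sin(x) + 3·cos(x))/(1)
  = 3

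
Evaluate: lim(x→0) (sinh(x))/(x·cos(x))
This is a 0/0 indeterminate form.

Apply L'Hôpital's rule: differentiate numerator and denominator separately.
  f(x) = sinh(x)   ⇒   f'(x) = cosh(x)
  g(x) = x·cos(x)   ⇒   g'(x) = -x·sin(x) + cos(x)
  lim(x→0) f'(x)/g'(x) = lim(x→0) (cosh(x))/(-x·sin(x) + cos(x))
  = 1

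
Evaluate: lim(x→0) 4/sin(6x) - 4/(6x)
This is an ∞-∞ indeterminate form.

Combine fractions or rationalize to convert ∞-∞ to 0/0 form:
  lim(x→0) 4/sin(6x) - 4/(6x) = 0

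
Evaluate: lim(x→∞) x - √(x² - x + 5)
This is an ∞-∞ indeterminate form.

Combine fractions or rationalize to convert ∞-∞ to 0/0 form:
  lim(x→∞) x - √(x² - x + 5) = 1/2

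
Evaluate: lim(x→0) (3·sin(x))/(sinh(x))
This is a 0/0 indeterminate form.

Apply L'Hôpital's rule: differentiate numerator and denominator separately.
  f(x) = 3·sin(x)   ⇒   f'(x) = 3·cos(x)
  g(x) = sinh(x)   ⇒   g'(x) = cosh(x)
  lim(x→0) f'(x)/g'(x) = lim(x→0) (3·cos(x))/(cosh(x))
  = 3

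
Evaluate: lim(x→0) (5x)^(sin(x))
This is an exponential indeterminate form.

For exponential indeterminate forms, take the natural log:
  Let L = lim(x→0) (5x)^(sin(x))
  Then ln(L) = lim(x→0) [exponent × ln(base)]
  Evaluate using L'Hôpital or standard limits, then exponentiate.
  L = 1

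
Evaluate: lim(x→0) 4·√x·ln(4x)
This is a 0·∞ indeterminate form.

Rewrite 0·∞ as a quotient (0/0 or ∞/∞ form), then apply L'Hôpital's rule:
  lim(x→0) 4·√x·ln(4x) = 0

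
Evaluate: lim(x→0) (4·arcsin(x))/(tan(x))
This is a 0/0 indeterminate form.

Apply L'Hôpital's rule: differentiate numerator and denominator separately.
  f(x) = 4·asin(x)   ⇒   f'(x) = 4/sqrt(1 - x^2)
  g(x) = tan(x)   ⇒   g'(x) = tan(x)^2 + 1
  lim(x→0) f'(x)/g'(x) = lim(x→0) (4/sqrt(1 - x^2))/(tan(x)^2 + 1)
  = 4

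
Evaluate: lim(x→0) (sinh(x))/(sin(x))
This is a 0/0 indeterminate form.

Apply L'Hôpital's rule: differentiate numerator and denominator separately.
  f(x) = sinh(x)   ⇒   f'(x) = cosh(x)
  g(x) = sin(x)   ⇒   g'(x) = cos(x)
  lim(x→0) f'(x)/g'(x) = lim(x→0) (cosh(x))/(cos(x))
  = 1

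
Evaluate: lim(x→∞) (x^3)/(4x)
This is an ∞/∞ indeterminate form.

Apply L'Hôpital's rule: differentiate numerator and denominator separately.
  f(x) = x^3   ⇒   f'(x) = 3·x^2
  g(x) = 4·x   ⇒   g'(x) = 4
  lim(x→∞) f'(x)/g'(x) = lim(x→∞) (3·x^2)/(4)
  = ∞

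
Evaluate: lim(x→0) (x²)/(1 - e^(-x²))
This is a 0/0 indeterminate form.

Apply L'Hôpital's rule: differentiate numerator and denominator separately.
  f(x) = x^2   ⇒   f'(x) = 2·x
  g(x) = 1 - e^(-x^2)   ⇒   g'(x) = 2·x·e^(-x^2)
  lim(x→0) f'(x)/g'(x) = lim(x→0) (2·x)/(2·x·e^(-x^2))
  = 1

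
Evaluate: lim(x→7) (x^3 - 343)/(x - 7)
This is a standard limit.

Factor or rationalize the expression:
  lim(x→7) (x^3 - 343)/(x - 7) = 147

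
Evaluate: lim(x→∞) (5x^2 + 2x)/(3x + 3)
This is an ∞/∞ indeterminate form.

Apply L'Hôpital's rule: differentiate numerator and denominator separately.
  f(x) = 5·x^2 + 2·x   ⇒   f'(x) = 10·x + 2
  g(x) = 3·x + 3   ⇒   g'(x) = 3
  lim(x→∞) f'(x)/g'(x) = lim(x→∞) (10·x + 2)/(3)
  = ∞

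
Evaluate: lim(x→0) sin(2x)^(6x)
This is an exponential indeterminate form.

For exponential indeterminate forms, take the natural log:
  Let L = lim(x→0) sin(2x)^(6x)
  Then ln(L) = lim(x→0) [exponent × ln(base)]
  Evaluate using L'Hôpital or standard limits, then exponentiate.
  L = 1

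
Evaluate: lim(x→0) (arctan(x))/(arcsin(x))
This is a 0/0 indeterminate form.

Apply L'Hôpital's rule: differentiate numerator and denominator separately.
  f(x) = atan(x)   ⇒   f'(x) = 1/(x^2 + 1)
  g(x) = asin(x)   ⇒   g'(x) = 1/sqrt(1 - x^2)
  lim(x→0) f'(x)/g'(x) = lim(x→0) (1/(x^2 + 1))/(1/sqrt(1 - x^2))
  = 1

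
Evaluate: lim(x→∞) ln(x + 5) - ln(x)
This is an ∞-∞ indeterminate form.

Combine fractions or rationalize to convert ∞-∞ to 0/0 form:
  lim(x→∞) ln(x + 5) - ln(x) = 0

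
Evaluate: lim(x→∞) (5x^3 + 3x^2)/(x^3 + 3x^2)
This is an ∞/∞ indeterminate form.

Apply L'Hôpital's rule: differentiate numerator and denominator separately.
  f(x) = 5·x^3 + 3·x^2   ⇒   f'(x) = 15·x^2 + 6·x
  g(x) = x^3 + 3·x^2   ⇒   g'(x) = 3·x^2 + 6·x
  lim(x→∞) f'(x)/g'(x) = lim(x→∞) (15·x^2 + 6·x)/(3·x^2 + 6·x)
  = 5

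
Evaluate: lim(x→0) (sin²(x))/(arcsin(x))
This is a 0/0 indeterminate form.

Apply L'Hôpital's rule: differentiate numerator and denominator separately.
  f(x) = sin(x)^2   ⇒   f'(x) = 2·sin(x)·cos(x)
  g(x) = asin(x)   ⇒   g'(x) = 1/sqrt(1 - x^2)
  lim(x→0) f'(x)/g'(x) = lim(x→0) (2·sin(x)·cos(x))/(1/sqrt(1 - x^2))
  = 0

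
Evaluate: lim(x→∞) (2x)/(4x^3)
This is an ∞/∞ indeterminate form.

Apply L'Hôpital's rule: differentiate numerator and denominator separately.
  f(x) = 2·x   ⇒   f'(x) = 2
  g(x) = 4·x^3   ⇒   g'(x) = 12·x^2
  lim(x→∞) f'(x)/g'(x) = lim(x→∞) (2)/(12·x^2)
  = 0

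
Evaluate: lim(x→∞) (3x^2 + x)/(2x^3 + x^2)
This is an ∞/∞ indeterminate form.

Apply L'Hôpital's rule: differentiate numerator and denominator separately.
  f(x) = 3·x^2 + x   ⇒   f'(x) = 6·x + 1
  g(x) = 2·x^3 + x^2   ⇒   g'(x) = 6·x^2 + 2·x
  lim(x→∞) f'(x)/g'(x) = lim(x→∞) (6·x + 1)/(6·x^2 + 2·x)
  = 0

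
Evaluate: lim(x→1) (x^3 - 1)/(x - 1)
This is a standard limit.

Factor or rationalize the expression:
  lim(x→1) (x^3 - 1)/(x - 1) = 3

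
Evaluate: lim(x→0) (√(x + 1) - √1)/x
This is a standard limit.

Factor or rationalize the expression:
  lim(x→0) (√(x + 1) - √1)/x = 1/2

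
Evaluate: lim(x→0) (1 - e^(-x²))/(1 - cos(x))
This is a 0/0 indeterminate form.

Apply L'Hôpital's rule: differentiate numerator and denominator separately.
  f(x) = 1 - e^(-x^2)   ⇒   f'(x) = 2·x·e^(-x^2)
  g(x) = 1 - cos(x)   ⇒   g'(x) = sin(x)
  lim(x→0) f'(x)/g'(x) = lim(x→0) (2·x·e^(-x^2))/(sin(x))
  = 2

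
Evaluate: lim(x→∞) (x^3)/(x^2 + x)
This is an ∞/∞ indeterminate form.

Apply L'Hôpital's rule: differentiate numerator and denominator separately.
  f(x) = x^3   ⇒   f'(x) = 3·x^2
  g(x) = x^2 + x   ⇒   g'(x) = 2·x + 1
  lim(x→∞) f'(x)/g'(x) = lim(x→∞) (3·x^2)/(2·x + 1)
  = ∞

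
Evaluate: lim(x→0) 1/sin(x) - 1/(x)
This is an ∞-∞ indeterminate form.

Combine fractions or rationalize to convert ∞-∞ to 0/0 form:
  lim(x→0) 1/sin(x) - 1/(x) = 0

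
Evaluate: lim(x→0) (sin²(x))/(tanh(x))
This is a 0/0 indeterminate form.

Apply L'Hôpital's rule: differentiate numerator and denominator separately.
  f(x) = sin(x)^2   ⇒   f'(x) = 2·sin(x)·cos(x)
  g(x) = tanh(x)   ⇒   g'(x) = 1 - tanh(x)^2
  lim(x→0) f'(x)/g'(x) = lim(x→0) (2·sin(x)·cos(x))/(1 - tanh(x)^2)
  = 0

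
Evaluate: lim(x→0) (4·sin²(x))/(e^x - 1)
This is a 0/0 indeterminate form.

Apply L'Hôpital's rule: differentiate numerator and denominator separately.
  f(x) = 4·sin(x)^2   ⇒   f'(x) = 8·sin(x)·cos(x)
  g(x) = e^(x) - 1   ⇒   g'(x) = e^(x)
  lim(x→0) f'(x)/g'(x) = lim(x→0) (8·sin(x)·cos(x))/(e^(x))
  = 0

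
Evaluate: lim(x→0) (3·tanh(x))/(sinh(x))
This is a 0/0 indeterminate form.

Apply L'Hôpital's rule: differentiate numerator and denominator separately.
  f(x) = 3·tanh(x)   ⇒   f'(x) = 3 - 3·tanh(x)^2
  g(x) = sinh(x)   ⇒   g'(x) = cosh(x)
  lim(x→0) f'(x)/g'(x) = lim(x→0) (3 - 3·tanh(x)^2)/(cosh(x))
  = 3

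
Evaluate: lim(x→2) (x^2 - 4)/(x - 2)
This is a standard limit.

Factor or rationalize the expression:
  lim(x→2) (x^2 - 4)/(x - 2) = 4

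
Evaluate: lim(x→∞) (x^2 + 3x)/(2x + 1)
This is an ∞/∞ indeterminate form.

Apply L'Hôpital's rule: differentiate numerator and denominator separately.
  f(x) = x^2 + 3·x   ⇒   f'(x) = 2·x + 3
  g(x) = 2·x + 1   ⇒   g'(x) = 2
  lim(x→∞) f'(x)/g'(x) = lim(x→∞) (2·x + 3)/(2)
  = ∞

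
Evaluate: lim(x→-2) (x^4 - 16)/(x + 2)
This is a standard limit.

Factor or rationalize the expression:
  lim(x→-2) (x^4 - 16)/(x + 2) = -32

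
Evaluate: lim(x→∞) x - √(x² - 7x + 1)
This is an ∞-∞ indeterminate form.

Combine fractions or rationalize to convert ∞-∞ to 0/0 form:
  lim(x→∞) x - √(x² - 7x + 1) = 7/2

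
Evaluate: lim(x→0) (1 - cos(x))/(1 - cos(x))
This is a 0/0 indeterminate form.

Apply L'Hôpital's rule: differentiate numerator and denominator separately.
  f(x) = 1 - cos(x)   ⇒   f'(x) = sin(x)
  g(x) = 1 - cos(x)   ⇒   g'(x) = sin(x)
  lim(x→0) f'(x)/g'(x) = lim(x→0) (sin(x))/(sin(x))
  = 1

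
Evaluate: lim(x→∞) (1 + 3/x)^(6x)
This is an exponential indeterminate form.

For exponential indeterminate forms, take the natural log:
  Let L = lim(x→∞) (1 + 3/x)^(6x)
  Then ln(L) = lim(x→∞) [exponent × ln(base)]
  Evaluate using L'Hôpital or standard limits, then exponentiate.
  L = e^(18)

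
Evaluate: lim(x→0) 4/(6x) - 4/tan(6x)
This is an ∞-∞ indeterminate form.

Combine fractions or rationalize to convert ∞-∞ to 0/0 form:
  lim(x→0) 4/(6x) - 4/tan(6x) = 0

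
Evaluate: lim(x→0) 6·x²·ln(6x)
This is a 0·∞ indeterminate form.

Rewrite 0·∞ as a quotient (0/0 or ∞/∞ form), then apply L'Hôpital's rule:
  lim(x→0) 6·x²·ln(6x) = 0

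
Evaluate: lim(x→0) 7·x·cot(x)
This is a 0·∞ indeterminate form.

Rewrite 0·∞ as a quotient (0/0 or ∞/∞ form), then apply L'Hôpital's rule:
  lim(x→0) 7·x·cot(x) = 7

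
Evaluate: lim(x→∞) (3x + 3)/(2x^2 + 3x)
This is an ∞/∞ indeterminate form.

Apply L'Hôpital's rule: differentiate numerator and denominator separately.
  f(x) = 3·x + 3   ⇒   f'(x) = 3
  g(x) = 2·x^2 + 3·x   ⇒   g'(x) = 4·x + 3
  lim(x→∞) f'(x)/g'(x) = lim(x→∞) (3)/(4·x + 3)
  = 0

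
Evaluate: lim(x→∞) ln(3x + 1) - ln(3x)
This is an ∞-∞ indeterminate form.

Combine fractions or rationalize to convert ∞-∞ to 0/0 form:
  lim(x→∞) ln(3x + 1) - ln(3x) = 0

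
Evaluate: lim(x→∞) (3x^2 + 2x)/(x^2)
This is an ∞/∞ indeterminate form.

Apply L'Hôpital's rule: differentiate numerator and denominator separately.
  f(x) = 3·x^2 + 2·x   ⇒   f'(x) = 6·x + 2
  g(x) = x^2   ⇒   g'(x) = 2·x
  lim(x→∞) f'(x)/g'(x) = lim(x→∞) (6·x + 2)/(2·x)
  = 3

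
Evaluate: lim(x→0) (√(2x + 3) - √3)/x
This is a standard limit.

Factor or rationalize the expression:
  lim(x→0) (√(2x + 3) - √3)/x = sqrt(3)/3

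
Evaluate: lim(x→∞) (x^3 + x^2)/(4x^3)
This is an ∞/∞ indeterminate form.

Apply L'Hôpital's rule: differentiate numerator and denominator separately.
  f(x) = x^3 + x^2   ⇒   f'(x) = 3·x^2 + 2·x
  g(x) = 4·x^3   ⇒   g'(x) = 12·x^2
  lim(x→∞) f'(x)/g'(x) = lim(x→∞) (3·x^2 + 2·x)/(12·x^2)
  = 1/4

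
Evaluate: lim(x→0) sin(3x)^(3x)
This is an exponential indeterminate form.

For exponential indeterminate forms, take the natural log:
  Let L = lim(x→0) sin(3x)^(3x)
  Then ln(L) = lim(x→0) [exponent × ln(base)]
  Evaluate using L'Hôpital or standard limits, then exponentiate.
  L = 1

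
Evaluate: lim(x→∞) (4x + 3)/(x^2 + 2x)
This is an ∞/∞ indeterminate form.

Apply L'Hôpital's rule: differentiate numerator and denominator separately.
  f(x) = 4·x + 3   ⇒   f'(x) = 4
  g(x) = x^2 + 2·x   ⇒   g'(x) = 2·x + 2
  lim(x→∞) f'(x)/g'(x) = lim(x→∞) (4)/(2·x + 2)
  = 0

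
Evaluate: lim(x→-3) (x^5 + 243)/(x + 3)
This is a standard limit.

Factor or rationalize the expression:
  lim(x→-3) (x^5 + 243)/(x + 3) = 405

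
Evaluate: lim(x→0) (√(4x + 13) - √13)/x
This is a standard limit.

Factor or rationalize the expression:
  lim(x→0) (√(4x + 13) - √13)/x = 2·sqrt(13)/13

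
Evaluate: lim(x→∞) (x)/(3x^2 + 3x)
This is an ∞/∞ indeterminate form.

Apply L'Hôpital's rule: differentiate numerator and denominator separately.
  f(x) = x   ⇒   f'(x) = 1
  g(x) = 3·x^2 + 3·x   ⇒   g'(x) = 6·x + 3
  lim(x→∞) f'(x)/g'(x) = lim(x→∞) (1)/(6·x + 3)
  = 0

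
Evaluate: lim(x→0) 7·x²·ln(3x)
This is a 0·∞ indeterminate form.

Rewrite 0·∞ as a quotient (0/0 or ∞/∞ form), then apply L'Hôpital's rule:
  lim(x→0) 7·x²·ln(3x) = 0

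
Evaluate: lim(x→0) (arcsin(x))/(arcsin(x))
This is a 0/0 indeterminate form.

Apply L'Hôpital's rule: differentiate numerator and denominator separately.
  f(x) = asin(x)   ⇒   f'(x) = 1/sqrt(1 - x^2)
  g(x) = asin(x)   ⇒   g'(x) = 1/sqrt(1 - x^2)
  lim(x→0) f'(x)/g'(x) = lim(x→0) (1/sqrt(1 - x^2))/(1/sqrt(1 - x^2))
  = 1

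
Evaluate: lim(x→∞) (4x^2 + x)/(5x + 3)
This is an ∞/∞ indeterminate form.

Apply L'Hôpital's rule: differentiate numerator and denominator separately.
  f(x) = 4·x^2 + x   ⇒   f'(x) = 8·x + 1
  g(x) = 5·x + 3   ⇒   g'(x) = 5
  lim(x→∞) f'(x)/g'(x) = lim(x→∞) (8·x + 1)/(5)
  = ∞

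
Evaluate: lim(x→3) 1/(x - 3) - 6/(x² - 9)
This is an ∞-∞ indeterminate form.

Combine fractions or rationalize to convert ∞-∞ to 0/0 form:
  lim(x→3) 1/(x - 3) - 6/(x² - 9) = 1/6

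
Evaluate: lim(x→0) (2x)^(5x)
This is an exponential indeterminate form.

For exponential indeterminate forms, take the natural log:
  Let L = lim(x→0) (2x)^(5x)
  Then ln(L) = lim(x→0) [exponent × ln(base)]
  Evaluate using L'Hôpital or standard limits, then exponentiate.
  L = 1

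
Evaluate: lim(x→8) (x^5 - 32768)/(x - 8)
This is a standard limit.

Factor or rationalize the expression:
  lim(x→8) (x^5 - 32768)/(x - 8) = 20480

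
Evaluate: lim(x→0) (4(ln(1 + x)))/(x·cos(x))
This is a 0/0 indeterminate form.

Apply L'Hôpital's rule: differentiate numerator and denominator separately.
  f(x) = 4·ln(x + 1)   ⇒   f'(x) = 4/(x + 1)
  g(x) = x·cos(x)   ⇒   g'(x) = -x·sin(x) + cos(x)
  lim(x→0) f'(x)/g'(x) = lim(x→0) (4/(x + 1))/(-x·sin(x) + cos(x))
  = 4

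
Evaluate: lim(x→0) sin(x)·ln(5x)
This is a 0·∞ indeterminate form.

Rewrite 0·∞ as a quotient (0/0 or ∞/∞ form), then apply L'Hôpital's rule:
  lim(x→0) sin(x)·ln(5x) = 0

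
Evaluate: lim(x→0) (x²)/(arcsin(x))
This is a 0/0 indeterminate form.

Apply L'Hôpital's rule: differentiate numerator and denominator separately.
  f(x) = x^2   ⇒   f'(x) = 2·x
  g(x) = asin(x)   ⇒   g'(x) = 1/sqrt(1 - x^2)
  lim(x→0) f'(x)/g'(x) = lim(x→0) (2·x)/(1/sqrt(1 - x^2))
  = 0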